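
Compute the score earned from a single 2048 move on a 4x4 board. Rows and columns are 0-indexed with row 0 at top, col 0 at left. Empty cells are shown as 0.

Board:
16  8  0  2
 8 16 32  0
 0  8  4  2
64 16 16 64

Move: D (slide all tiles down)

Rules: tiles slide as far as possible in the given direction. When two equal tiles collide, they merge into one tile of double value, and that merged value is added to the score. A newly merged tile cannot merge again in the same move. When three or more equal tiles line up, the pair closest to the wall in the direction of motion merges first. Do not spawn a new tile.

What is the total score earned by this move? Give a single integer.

Slide down:
col 0: [16, 8, 0, 64] -> [0, 16, 8, 64]  score +0 (running 0)
col 1: [8, 16, 8, 16] -> [8, 16, 8, 16]  score +0 (running 0)
col 2: [0, 32, 4, 16] -> [0, 32, 4, 16]  score +0 (running 0)
col 3: [2, 0, 2, 64] -> [0, 0, 4, 64]  score +4 (running 4)
Board after move:
 0  8  0  0
16 16 32  0
 8  8  4  4
64 16 16 64

Answer: 4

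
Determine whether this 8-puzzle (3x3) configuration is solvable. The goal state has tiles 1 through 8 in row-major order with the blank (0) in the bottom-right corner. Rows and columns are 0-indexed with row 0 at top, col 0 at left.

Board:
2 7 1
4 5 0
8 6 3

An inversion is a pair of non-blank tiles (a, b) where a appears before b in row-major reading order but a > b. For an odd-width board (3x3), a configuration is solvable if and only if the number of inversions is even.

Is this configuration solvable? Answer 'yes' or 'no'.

Answer: no

Derivation:
Inversions (pairs i<j in row-major order where tile[i] > tile[j] > 0): 11
11 is odd, so the puzzle is not solvable.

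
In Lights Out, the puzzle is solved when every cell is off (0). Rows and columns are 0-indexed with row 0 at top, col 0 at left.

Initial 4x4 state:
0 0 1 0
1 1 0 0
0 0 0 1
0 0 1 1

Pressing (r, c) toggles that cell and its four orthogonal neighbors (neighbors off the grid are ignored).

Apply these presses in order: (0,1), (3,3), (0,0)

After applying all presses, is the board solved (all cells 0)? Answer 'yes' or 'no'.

Answer: yes

Derivation:
After press 1 at (0,1):
1 1 0 0
1 0 0 0
0 0 0 1
0 0 1 1

After press 2 at (3,3):
1 1 0 0
1 0 0 0
0 0 0 0
0 0 0 0

After press 3 at (0,0):
0 0 0 0
0 0 0 0
0 0 0 0
0 0 0 0

Lights still on: 0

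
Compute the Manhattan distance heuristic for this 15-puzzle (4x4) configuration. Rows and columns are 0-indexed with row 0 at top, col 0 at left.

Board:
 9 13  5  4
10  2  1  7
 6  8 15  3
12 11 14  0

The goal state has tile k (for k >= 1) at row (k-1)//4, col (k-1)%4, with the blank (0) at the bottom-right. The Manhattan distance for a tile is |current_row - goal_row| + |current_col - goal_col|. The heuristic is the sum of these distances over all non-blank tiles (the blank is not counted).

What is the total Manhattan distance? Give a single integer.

Answer: 32

Derivation:
Tile 9: (0,0)->(2,0) = 2
Tile 13: (0,1)->(3,0) = 4
Tile 5: (0,2)->(1,0) = 3
Tile 4: (0,3)->(0,3) = 0
Tile 10: (1,0)->(2,1) = 2
Tile 2: (1,1)->(0,1) = 1
Tile 1: (1,2)->(0,0) = 3
Tile 7: (1,3)->(1,2) = 1
Tile 6: (2,0)->(1,1) = 2
Tile 8: (2,1)->(1,3) = 3
Tile 15: (2,2)->(3,2) = 1
Tile 3: (2,3)->(0,2) = 3
Tile 12: (3,0)->(2,3) = 4
Tile 11: (3,1)->(2,2) = 2
Tile 14: (3,2)->(3,1) = 1
Sum: 2 + 4 + 3 + 0 + 2 + 1 + 3 + 1 + 2 + 3 + 1 + 3 + 4 + 2 + 1 = 32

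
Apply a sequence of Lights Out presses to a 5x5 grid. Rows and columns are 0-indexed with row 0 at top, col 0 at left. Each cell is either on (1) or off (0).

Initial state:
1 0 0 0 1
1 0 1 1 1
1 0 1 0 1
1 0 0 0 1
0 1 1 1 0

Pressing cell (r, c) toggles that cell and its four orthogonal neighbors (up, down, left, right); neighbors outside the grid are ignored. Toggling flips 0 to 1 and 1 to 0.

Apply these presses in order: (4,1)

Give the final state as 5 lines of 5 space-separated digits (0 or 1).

Answer: 1 0 0 0 1
1 0 1 1 1
1 0 1 0 1
1 1 0 0 1
1 0 0 1 0

Derivation:
After press 1 at (4,1):
1 0 0 0 1
1 0 1 1 1
1 0 1 0 1
1 1 0 0 1
1 0 0 1 0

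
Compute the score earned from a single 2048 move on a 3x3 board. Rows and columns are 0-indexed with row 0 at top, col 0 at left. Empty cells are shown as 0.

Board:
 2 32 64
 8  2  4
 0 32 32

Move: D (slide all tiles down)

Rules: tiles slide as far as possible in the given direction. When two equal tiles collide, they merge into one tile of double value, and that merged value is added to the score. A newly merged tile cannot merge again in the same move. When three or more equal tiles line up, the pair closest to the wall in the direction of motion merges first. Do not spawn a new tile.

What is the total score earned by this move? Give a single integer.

Slide down:
col 0: [2, 8, 0] -> [0, 2, 8]  score +0 (running 0)
col 1: [32, 2, 32] -> [32, 2, 32]  score +0 (running 0)
col 2: [64, 4, 32] -> [64, 4, 32]  score +0 (running 0)
Board after move:
 0 32 64
 2  2  4
 8 32 32

Answer: 0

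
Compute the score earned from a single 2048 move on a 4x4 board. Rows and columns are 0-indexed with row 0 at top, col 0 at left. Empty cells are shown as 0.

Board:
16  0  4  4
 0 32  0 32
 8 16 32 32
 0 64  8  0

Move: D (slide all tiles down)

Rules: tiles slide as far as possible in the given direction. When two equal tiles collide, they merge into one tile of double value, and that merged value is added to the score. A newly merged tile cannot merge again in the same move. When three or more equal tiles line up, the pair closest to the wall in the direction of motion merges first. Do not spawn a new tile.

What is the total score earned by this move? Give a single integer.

Answer: 64

Derivation:
Slide down:
col 0: [16, 0, 8, 0] -> [0, 0, 16, 8]  score +0 (running 0)
col 1: [0, 32, 16, 64] -> [0, 32, 16, 64]  score +0 (running 0)
col 2: [4, 0, 32, 8] -> [0, 4, 32, 8]  score +0 (running 0)
col 3: [4, 32, 32, 0] -> [0, 0, 4, 64]  score +64 (running 64)
Board after move:
 0  0  0  0
 0 32  4  0
16 16 32  4
 8 64  8 64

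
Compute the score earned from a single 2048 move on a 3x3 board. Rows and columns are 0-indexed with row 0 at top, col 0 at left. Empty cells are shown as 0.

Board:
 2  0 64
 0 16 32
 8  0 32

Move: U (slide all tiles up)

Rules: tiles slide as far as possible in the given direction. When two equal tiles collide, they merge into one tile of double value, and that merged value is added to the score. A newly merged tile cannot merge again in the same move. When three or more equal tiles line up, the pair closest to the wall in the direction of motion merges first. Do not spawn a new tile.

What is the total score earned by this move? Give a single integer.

Answer: 64

Derivation:
Slide up:
col 0: [2, 0, 8] -> [2, 8, 0]  score +0 (running 0)
col 1: [0, 16, 0] -> [16, 0, 0]  score +0 (running 0)
col 2: [64, 32, 32] -> [64, 64, 0]  score +64 (running 64)
Board after move:
 2 16 64
 8  0 64
 0  0  0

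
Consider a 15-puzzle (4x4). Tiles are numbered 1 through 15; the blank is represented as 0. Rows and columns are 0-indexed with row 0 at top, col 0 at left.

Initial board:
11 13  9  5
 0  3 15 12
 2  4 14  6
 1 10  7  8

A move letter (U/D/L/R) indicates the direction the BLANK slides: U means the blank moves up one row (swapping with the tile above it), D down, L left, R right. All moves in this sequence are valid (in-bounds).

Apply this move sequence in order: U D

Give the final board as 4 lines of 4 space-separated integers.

Answer: 11 13  9  5
 0  3 15 12
 2  4 14  6
 1 10  7  8

Derivation:
After move 1 (U):
 0 13  9  5
11  3 15 12
 2  4 14  6
 1 10  7  8

After move 2 (D):
11 13  9  5
 0  3 15 12
 2  4 14  6
 1 10  7  8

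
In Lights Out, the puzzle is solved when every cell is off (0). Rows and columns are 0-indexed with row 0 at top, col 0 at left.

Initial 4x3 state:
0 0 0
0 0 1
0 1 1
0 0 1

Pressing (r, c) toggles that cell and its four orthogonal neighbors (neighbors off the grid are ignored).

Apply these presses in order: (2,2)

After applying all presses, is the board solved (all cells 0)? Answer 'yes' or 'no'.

Answer: yes

Derivation:
After press 1 at (2,2):
0 0 0
0 0 0
0 0 0
0 0 0

Lights still on: 0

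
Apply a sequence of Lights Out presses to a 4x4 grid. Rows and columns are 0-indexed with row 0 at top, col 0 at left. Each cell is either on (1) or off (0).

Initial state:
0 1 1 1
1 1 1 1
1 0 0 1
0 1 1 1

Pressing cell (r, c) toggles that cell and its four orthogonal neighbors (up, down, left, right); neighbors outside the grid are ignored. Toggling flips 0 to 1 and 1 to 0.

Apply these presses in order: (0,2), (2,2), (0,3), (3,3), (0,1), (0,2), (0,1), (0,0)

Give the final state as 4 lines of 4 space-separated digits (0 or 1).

Answer: 1 0 0 0
0 1 0 0
1 1 1 1
0 1 1 0

Derivation:
After press 1 at (0,2):
0 0 0 0
1 1 0 1
1 0 0 1
0 1 1 1

After press 2 at (2,2):
0 0 0 0
1 1 1 1
1 1 1 0
0 1 0 1

After press 3 at (0,3):
0 0 1 1
1 1 1 0
1 1 1 0
0 1 0 1

After press 4 at (3,3):
0 0 1 1
1 1 1 0
1 1 1 1
0 1 1 0

After press 5 at (0,1):
1 1 0 1
1 0 1 0
1 1 1 1
0 1 1 0

After press 6 at (0,2):
1 0 1 0
1 0 0 0
1 1 1 1
0 1 1 0

After press 7 at (0,1):
0 1 0 0
1 1 0 0
1 1 1 1
0 1 1 0

After press 8 at (0,0):
1 0 0 0
0 1 0 0
1 1 1 1
0 1 1 0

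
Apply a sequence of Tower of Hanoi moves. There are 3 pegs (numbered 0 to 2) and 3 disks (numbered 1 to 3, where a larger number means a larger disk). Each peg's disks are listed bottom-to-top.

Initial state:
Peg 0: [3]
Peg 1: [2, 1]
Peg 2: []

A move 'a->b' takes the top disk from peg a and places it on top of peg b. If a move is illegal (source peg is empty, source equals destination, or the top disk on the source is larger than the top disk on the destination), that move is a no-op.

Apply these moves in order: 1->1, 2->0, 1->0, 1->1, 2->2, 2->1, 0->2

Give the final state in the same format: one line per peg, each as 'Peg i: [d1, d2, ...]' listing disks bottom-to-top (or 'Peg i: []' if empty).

Answer: Peg 0: [3]
Peg 1: [2]
Peg 2: [1]

Derivation:
After move 1 (1->1):
Peg 0: [3]
Peg 1: [2, 1]
Peg 2: []

After move 2 (2->0):
Peg 0: [3]
Peg 1: [2, 1]
Peg 2: []

After move 3 (1->0):
Peg 0: [3, 1]
Peg 1: [2]
Peg 2: []

After move 4 (1->1):
Peg 0: [3, 1]
Peg 1: [2]
Peg 2: []

After move 5 (2->2):
Peg 0: [3, 1]
Peg 1: [2]
Peg 2: []

After move 6 (2->1):
Peg 0: [3, 1]
Peg 1: [2]
Peg 2: []

After move 7 (0->2):
Peg 0: [3]
Peg 1: [2]
Peg 2: [1]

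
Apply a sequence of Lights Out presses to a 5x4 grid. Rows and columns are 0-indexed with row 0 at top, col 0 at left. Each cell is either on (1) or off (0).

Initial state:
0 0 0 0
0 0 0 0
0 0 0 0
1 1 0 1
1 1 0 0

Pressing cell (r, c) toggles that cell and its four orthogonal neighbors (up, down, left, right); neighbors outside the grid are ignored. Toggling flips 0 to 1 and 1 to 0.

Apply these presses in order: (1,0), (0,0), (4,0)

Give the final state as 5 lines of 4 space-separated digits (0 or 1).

Answer: 0 1 0 0
0 1 0 0
1 0 0 0
0 1 0 1
0 0 0 0

Derivation:
After press 1 at (1,0):
1 0 0 0
1 1 0 0
1 0 0 0
1 1 0 1
1 1 0 0

After press 2 at (0,0):
0 1 0 0
0 1 0 0
1 0 0 0
1 1 0 1
1 1 0 0

After press 3 at (4,0):
0 1 0 0
0 1 0 0
1 0 0 0
0 1 0 1
0 0 0 0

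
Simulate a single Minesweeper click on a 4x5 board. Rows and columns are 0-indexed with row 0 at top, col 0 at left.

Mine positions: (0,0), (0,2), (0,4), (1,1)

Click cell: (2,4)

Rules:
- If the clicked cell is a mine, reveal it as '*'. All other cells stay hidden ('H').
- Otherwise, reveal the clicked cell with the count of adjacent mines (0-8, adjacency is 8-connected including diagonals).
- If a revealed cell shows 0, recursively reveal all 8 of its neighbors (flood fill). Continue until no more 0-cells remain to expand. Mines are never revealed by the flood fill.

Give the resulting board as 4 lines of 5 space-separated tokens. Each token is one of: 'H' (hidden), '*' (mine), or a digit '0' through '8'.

H H H H H
H H 2 2 1
1 1 1 0 0
0 0 0 0 0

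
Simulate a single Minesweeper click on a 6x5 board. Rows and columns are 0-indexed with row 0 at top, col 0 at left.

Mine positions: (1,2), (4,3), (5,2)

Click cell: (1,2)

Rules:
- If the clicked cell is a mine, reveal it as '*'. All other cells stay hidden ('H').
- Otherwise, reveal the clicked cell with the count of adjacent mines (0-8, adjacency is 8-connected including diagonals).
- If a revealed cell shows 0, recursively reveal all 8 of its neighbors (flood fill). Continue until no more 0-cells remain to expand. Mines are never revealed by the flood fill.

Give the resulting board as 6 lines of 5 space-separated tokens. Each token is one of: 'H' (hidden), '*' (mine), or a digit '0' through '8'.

H H H H H
H H * H H
H H H H H
H H H H H
H H H H H
H H H H H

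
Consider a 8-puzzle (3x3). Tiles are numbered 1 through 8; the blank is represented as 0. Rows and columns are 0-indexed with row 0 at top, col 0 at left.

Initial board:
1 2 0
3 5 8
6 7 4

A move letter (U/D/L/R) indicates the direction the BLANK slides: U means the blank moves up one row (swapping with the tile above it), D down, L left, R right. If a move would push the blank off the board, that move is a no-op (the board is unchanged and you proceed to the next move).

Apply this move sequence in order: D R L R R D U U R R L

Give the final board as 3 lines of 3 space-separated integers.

Answer: 1 0 2
3 5 8
6 7 4

Derivation:
After move 1 (D):
1 2 8
3 5 0
6 7 4

After move 2 (R):
1 2 8
3 5 0
6 7 4

After move 3 (L):
1 2 8
3 0 5
6 7 4

After move 4 (R):
1 2 8
3 5 0
6 7 4

After move 5 (R):
1 2 8
3 5 0
6 7 4

After move 6 (D):
1 2 8
3 5 4
6 7 0

After move 7 (U):
1 2 8
3 5 0
6 7 4

After move 8 (U):
1 2 0
3 5 8
6 7 4

After move 9 (R):
1 2 0
3 5 8
6 7 4

After move 10 (R):
1 2 0
3 5 8
6 7 4

After move 11 (L):
1 0 2
3 5 8
6 7 4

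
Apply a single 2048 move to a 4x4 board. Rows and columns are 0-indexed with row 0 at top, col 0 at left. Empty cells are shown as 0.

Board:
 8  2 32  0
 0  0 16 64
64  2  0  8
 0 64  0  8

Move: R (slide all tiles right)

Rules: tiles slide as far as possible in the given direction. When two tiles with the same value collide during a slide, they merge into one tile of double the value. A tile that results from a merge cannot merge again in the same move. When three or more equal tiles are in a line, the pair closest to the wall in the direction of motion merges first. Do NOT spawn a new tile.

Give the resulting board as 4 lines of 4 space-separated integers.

Answer:  0  8  2 32
 0  0 16 64
 0 64  2  8
 0  0 64  8

Derivation:
Slide right:
row 0: [8, 2, 32, 0] -> [0, 8, 2, 32]
row 1: [0, 0, 16, 64] -> [0, 0, 16, 64]
row 2: [64, 2, 0, 8] -> [0, 64, 2, 8]
row 3: [0, 64, 0, 8] -> [0, 0, 64, 8]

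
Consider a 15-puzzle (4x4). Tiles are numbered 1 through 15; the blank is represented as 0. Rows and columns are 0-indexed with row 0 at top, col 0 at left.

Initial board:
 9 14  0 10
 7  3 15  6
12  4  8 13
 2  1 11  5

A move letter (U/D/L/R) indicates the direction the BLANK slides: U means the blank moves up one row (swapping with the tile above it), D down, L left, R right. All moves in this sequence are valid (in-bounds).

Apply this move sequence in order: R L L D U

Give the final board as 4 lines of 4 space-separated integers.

Answer:  9  0 14 10
 7  3 15  6
12  4  8 13
 2  1 11  5

Derivation:
After move 1 (R):
 9 14 10  0
 7  3 15  6
12  4  8 13
 2  1 11  5

After move 2 (L):
 9 14  0 10
 7  3 15  6
12  4  8 13
 2  1 11  5

After move 3 (L):
 9  0 14 10
 7  3 15  6
12  4  8 13
 2  1 11  5

After move 4 (D):
 9  3 14 10
 7  0 15  6
12  4  8 13
 2  1 11  5

After move 5 (U):
 9  0 14 10
 7  3 15  6
12  4  8 13
 2  1 11  5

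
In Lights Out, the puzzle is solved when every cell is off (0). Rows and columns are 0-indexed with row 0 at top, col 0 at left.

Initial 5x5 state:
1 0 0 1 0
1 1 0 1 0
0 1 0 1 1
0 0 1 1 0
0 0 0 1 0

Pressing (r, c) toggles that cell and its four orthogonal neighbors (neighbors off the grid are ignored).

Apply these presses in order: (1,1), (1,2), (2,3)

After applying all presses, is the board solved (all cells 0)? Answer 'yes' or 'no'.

After press 1 at (1,1):
1 1 0 1 0
0 0 1 1 0
0 0 0 1 1
0 0 1 1 0
0 0 0 1 0

After press 2 at (1,2):
1 1 1 1 0
0 1 0 0 0
0 0 1 1 1
0 0 1 1 0
0 0 0 1 0

After press 3 at (2,3):
1 1 1 1 0
0 1 0 1 0
0 0 0 0 0
0 0 1 0 0
0 0 0 1 0

Lights still on: 8

Answer: no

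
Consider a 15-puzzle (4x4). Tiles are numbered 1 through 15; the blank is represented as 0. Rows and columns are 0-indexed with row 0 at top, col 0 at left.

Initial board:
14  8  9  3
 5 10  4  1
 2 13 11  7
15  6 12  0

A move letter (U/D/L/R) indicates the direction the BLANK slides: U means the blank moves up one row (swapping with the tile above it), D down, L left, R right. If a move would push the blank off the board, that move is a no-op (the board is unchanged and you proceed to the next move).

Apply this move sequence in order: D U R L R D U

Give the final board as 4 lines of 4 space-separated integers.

Answer: 14  8  9  3
 5 10  4  1
 2 13 11  0
15  6 12  7

Derivation:
After move 1 (D):
14  8  9  3
 5 10  4  1
 2 13 11  7
15  6 12  0

After move 2 (U):
14  8  9  3
 5 10  4  1
 2 13 11  0
15  6 12  7

After move 3 (R):
14  8  9  3
 5 10  4  1
 2 13 11  0
15  6 12  7

After move 4 (L):
14  8  9  3
 5 10  4  1
 2 13  0 11
15  6 12  7

After move 5 (R):
14  8  9  3
 5 10  4  1
 2 13 11  0
15  6 12  7

After move 6 (D):
14  8  9  3
 5 10  4  1
 2 13 11  7
15  6 12  0

After move 7 (U):
14  8  9  3
 5 10  4  1
 2 13 11  0
15  6 12  7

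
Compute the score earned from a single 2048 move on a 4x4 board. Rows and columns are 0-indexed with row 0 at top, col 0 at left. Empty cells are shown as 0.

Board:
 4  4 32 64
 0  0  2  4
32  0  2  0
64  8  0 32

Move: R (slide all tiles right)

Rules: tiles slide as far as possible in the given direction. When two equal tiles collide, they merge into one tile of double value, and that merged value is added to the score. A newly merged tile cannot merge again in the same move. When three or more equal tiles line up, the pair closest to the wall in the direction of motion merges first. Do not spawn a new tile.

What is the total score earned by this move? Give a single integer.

Slide right:
row 0: [4, 4, 32, 64] -> [0, 8, 32, 64]  score +8 (running 8)
row 1: [0, 0, 2, 4] -> [0, 0, 2, 4]  score +0 (running 8)
row 2: [32, 0, 2, 0] -> [0, 0, 32, 2]  score +0 (running 8)
row 3: [64, 8, 0, 32] -> [0, 64, 8, 32]  score +0 (running 8)
Board after move:
 0  8 32 64
 0  0  2  4
 0  0 32  2
 0 64  8 32

Answer: 8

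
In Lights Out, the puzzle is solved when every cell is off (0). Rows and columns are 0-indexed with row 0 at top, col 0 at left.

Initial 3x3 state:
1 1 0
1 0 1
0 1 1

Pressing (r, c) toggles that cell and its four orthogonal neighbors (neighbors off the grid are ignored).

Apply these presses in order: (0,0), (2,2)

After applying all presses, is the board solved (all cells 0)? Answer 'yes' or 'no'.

Answer: yes

Derivation:
After press 1 at (0,0):
0 0 0
0 0 1
0 1 1

After press 2 at (2,2):
0 0 0
0 0 0
0 0 0

Lights still on: 0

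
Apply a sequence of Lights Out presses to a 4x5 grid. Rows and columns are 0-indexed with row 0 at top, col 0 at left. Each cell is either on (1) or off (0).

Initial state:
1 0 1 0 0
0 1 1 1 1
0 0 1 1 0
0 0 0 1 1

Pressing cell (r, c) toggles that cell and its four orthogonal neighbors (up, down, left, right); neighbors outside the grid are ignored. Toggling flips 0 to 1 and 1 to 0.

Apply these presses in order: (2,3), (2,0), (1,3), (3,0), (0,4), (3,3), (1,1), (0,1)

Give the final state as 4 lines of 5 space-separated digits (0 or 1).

After press 1 at (2,3):
1 0 1 0 0
0 1 1 0 1
0 0 0 0 1
0 0 0 0 1

After press 2 at (2,0):
1 0 1 0 0
1 1 1 0 1
1 1 0 0 1
1 0 0 0 1

After press 3 at (1,3):
1 0 1 1 0
1 1 0 1 0
1 1 0 1 1
1 0 0 0 1

After press 4 at (3,0):
1 0 1 1 0
1 1 0 1 0
0 1 0 1 1
0 1 0 0 1

After press 5 at (0,4):
1 0 1 0 1
1 1 0 1 1
0 1 0 1 1
0 1 0 0 1

After press 6 at (3,3):
1 0 1 0 1
1 1 0 1 1
0 1 0 0 1
0 1 1 1 0

After press 7 at (1,1):
1 1 1 0 1
0 0 1 1 1
0 0 0 0 1
0 1 1 1 0

After press 8 at (0,1):
0 0 0 0 1
0 1 1 1 1
0 0 0 0 1
0 1 1 1 0

Answer: 0 0 0 0 1
0 1 1 1 1
0 0 0 0 1
0 1 1 1 0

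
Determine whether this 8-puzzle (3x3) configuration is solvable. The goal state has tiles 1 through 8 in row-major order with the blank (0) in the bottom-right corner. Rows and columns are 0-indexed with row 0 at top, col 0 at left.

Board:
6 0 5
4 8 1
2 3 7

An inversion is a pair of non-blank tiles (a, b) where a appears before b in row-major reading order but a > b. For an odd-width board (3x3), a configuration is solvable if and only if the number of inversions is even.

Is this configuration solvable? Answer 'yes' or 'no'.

Answer: yes

Derivation:
Inversions (pairs i<j in row-major order where tile[i] > tile[j] > 0): 16
16 is even, so the puzzle is solvable.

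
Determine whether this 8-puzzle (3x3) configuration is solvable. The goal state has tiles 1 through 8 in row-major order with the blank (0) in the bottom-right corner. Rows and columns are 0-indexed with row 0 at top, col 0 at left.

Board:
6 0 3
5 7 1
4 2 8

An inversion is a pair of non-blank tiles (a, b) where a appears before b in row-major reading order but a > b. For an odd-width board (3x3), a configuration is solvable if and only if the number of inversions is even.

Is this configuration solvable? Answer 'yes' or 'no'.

Answer: yes

Derivation:
Inversions (pairs i<j in row-major order where tile[i] > tile[j] > 0): 14
14 is even, so the puzzle is solvable.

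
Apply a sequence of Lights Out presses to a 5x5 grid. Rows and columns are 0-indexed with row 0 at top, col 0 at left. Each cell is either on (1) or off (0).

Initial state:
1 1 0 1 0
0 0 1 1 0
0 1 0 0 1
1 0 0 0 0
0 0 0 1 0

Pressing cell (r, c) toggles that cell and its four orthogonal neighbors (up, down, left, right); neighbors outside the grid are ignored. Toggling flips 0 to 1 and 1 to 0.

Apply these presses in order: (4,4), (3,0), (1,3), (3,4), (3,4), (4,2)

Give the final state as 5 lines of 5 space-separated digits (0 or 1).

Answer: 1 1 0 0 0
0 0 0 0 1
1 1 0 1 1
0 1 1 0 1
1 1 1 1 1

Derivation:
After press 1 at (4,4):
1 1 0 1 0
0 0 1 1 0
0 1 0 0 1
1 0 0 0 1
0 0 0 0 1

After press 2 at (3,0):
1 1 0 1 0
0 0 1 1 0
1 1 0 0 1
0 1 0 0 1
1 0 0 0 1

After press 3 at (1,3):
1 1 0 0 0
0 0 0 0 1
1 1 0 1 1
0 1 0 0 1
1 0 0 0 1

After press 4 at (3,4):
1 1 0 0 0
0 0 0 0 1
1 1 0 1 0
0 1 0 1 0
1 0 0 0 0

After press 5 at (3,4):
1 1 0 0 0
0 0 0 0 1
1 1 0 1 1
0 1 0 0 1
1 0 0 0 1

After press 6 at (4,2):
1 1 0 0 0
0 0 0 0 1
1 1 0 1 1
0 1 1 0 1
1 1 1 1 1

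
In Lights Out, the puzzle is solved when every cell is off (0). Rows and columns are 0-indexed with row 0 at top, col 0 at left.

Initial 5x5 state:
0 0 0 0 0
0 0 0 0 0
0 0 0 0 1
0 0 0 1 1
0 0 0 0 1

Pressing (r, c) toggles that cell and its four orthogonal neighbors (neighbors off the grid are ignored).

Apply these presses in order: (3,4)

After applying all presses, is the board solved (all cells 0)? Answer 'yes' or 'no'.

Answer: yes

Derivation:
After press 1 at (3,4):
0 0 0 0 0
0 0 0 0 0
0 0 0 0 0
0 0 0 0 0
0 0 0 0 0

Lights still on: 0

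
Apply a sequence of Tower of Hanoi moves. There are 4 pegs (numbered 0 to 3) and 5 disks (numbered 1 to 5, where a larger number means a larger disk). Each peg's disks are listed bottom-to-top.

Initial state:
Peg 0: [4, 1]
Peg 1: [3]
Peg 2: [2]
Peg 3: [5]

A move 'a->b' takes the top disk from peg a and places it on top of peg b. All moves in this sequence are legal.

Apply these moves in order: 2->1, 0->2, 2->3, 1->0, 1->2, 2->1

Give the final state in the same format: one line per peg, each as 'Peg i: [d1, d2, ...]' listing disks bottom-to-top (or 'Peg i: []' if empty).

Answer: Peg 0: [4, 2]
Peg 1: [3]
Peg 2: []
Peg 3: [5, 1]

Derivation:
After move 1 (2->1):
Peg 0: [4, 1]
Peg 1: [3, 2]
Peg 2: []
Peg 3: [5]

After move 2 (0->2):
Peg 0: [4]
Peg 1: [3, 2]
Peg 2: [1]
Peg 3: [5]

After move 3 (2->3):
Peg 0: [4]
Peg 1: [3, 2]
Peg 2: []
Peg 3: [5, 1]

After move 4 (1->0):
Peg 0: [4, 2]
Peg 1: [3]
Peg 2: []
Peg 3: [5, 1]

After move 5 (1->2):
Peg 0: [4, 2]
Peg 1: []
Peg 2: [3]
Peg 3: [5, 1]

After move 6 (2->1):
Peg 0: [4, 2]
Peg 1: [3]
Peg 2: []
Peg 3: [5, 1]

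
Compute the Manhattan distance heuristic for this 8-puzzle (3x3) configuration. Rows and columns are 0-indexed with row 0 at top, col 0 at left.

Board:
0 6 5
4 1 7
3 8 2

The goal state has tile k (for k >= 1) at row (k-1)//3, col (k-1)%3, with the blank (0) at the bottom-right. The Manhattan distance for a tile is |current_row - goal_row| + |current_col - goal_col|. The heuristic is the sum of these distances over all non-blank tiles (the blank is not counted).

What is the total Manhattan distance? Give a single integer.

Answer: 16

Derivation:
Tile 6: (0,1)->(1,2) = 2
Tile 5: (0,2)->(1,1) = 2
Tile 4: (1,0)->(1,0) = 0
Tile 1: (1,1)->(0,0) = 2
Tile 7: (1,2)->(2,0) = 3
Tile 3: (2,0)->(0,2) = 4
Tile 8: (2,1)->(2,1) = 0
Tile 2: (2,2)->(0,1) = 3
Sum: 2 + 2 + 0 + 2 + 3 + 4 + 0 + 3 = 16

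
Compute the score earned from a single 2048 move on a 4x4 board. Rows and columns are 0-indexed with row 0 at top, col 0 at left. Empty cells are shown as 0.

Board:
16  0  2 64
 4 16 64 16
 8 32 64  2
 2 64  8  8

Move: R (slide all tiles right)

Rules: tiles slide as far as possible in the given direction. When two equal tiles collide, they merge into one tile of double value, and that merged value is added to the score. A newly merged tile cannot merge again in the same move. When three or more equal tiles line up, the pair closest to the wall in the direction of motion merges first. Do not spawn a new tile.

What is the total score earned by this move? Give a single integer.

Slide right:
row 0: [16, 0, 2, 64] -> [0, 16, 2, 64]  score +0 (running 0)
row 1: [4, 16, 64, 16] -> [4, 16, 64, 16]  score +0 (running 0)
row 2: [8, 32, 64, 2] -> [8, 32, 64, 2]  score +0 (running 0)
row 3: [2, 64, 8, 8] -> [0, 2, 64, 16]  score +16 (running 16)
Board after move:
 0 16  2 64
 4 16 64 16
 8 32 64  2
 0  2 64 16

Answer: 16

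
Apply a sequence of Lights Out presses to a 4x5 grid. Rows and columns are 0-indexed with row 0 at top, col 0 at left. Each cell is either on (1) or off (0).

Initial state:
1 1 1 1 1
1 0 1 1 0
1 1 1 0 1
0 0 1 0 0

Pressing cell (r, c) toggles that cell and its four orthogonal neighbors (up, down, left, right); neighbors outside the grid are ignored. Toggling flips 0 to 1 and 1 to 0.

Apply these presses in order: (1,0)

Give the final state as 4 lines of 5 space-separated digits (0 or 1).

Answer: 0 1 1 1 1
0 1 1 1 0
0 1 1 0 1
0 0 1 0 0

Derivation:
After press 1 at (1,0):
0 1 1 1 1
0 1 1 1 0
0 1 1 0 1
0 0 1 0 0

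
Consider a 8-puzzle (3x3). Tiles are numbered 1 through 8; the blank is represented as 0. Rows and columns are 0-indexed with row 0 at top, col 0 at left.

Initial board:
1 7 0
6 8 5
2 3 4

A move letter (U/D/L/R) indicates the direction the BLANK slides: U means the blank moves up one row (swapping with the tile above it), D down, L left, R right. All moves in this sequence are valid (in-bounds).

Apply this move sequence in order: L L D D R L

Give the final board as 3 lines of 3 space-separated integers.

After move 1 (L):
1 0 7
6 8 5
2 3 4

After move 2 (L):
0 1 7
6 8 5
2 3 4

After move 3 (D):
6 1 7
0 8 5
2 3 4

After move 4 (D):
6 1 7
2 8 5
0 3 4

After move 5 (R):
6 1 7
2 8 5
3 0 4

After move 6 (L):
6 1 7
2 8 5
0 3 4

Answer: 6 1 7
2 8 5
0 3 4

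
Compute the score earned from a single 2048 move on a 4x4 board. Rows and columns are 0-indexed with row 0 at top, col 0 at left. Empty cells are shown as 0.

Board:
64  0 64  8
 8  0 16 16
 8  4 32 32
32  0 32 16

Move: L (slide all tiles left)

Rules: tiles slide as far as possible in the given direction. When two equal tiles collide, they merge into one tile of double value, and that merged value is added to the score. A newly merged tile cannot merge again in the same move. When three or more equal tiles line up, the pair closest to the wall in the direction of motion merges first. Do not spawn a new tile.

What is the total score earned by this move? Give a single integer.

Answer: 288

Derivation:
Slide left:
row 0: [64, 0, 64, 8] -> [128, 8, 0, 0]  score +128 (running 128)
row 1: [8, 0, 16, 16] -> [8, 32, 0, 0]  score +32 (running 160)
row 2: [8, 4, 32, 32] -> [8, 4, 64, 0]  score +64 (running 224)
row 3: [32, 0, 32, 16] -> [64, 16, 0, 0]  score +64 (running 288)
Board after move:
128   8   0   0
  8  32   0   0
  8   4  64   0
 64  16   0   0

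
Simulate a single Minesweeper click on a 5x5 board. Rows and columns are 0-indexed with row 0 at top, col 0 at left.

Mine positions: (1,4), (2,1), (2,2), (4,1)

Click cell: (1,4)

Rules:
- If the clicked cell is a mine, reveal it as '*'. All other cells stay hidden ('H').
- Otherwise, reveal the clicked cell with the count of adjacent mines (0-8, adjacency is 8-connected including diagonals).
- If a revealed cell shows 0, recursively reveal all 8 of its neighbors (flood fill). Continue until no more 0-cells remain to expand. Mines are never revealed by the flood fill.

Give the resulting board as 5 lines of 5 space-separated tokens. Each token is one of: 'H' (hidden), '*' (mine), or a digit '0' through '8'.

H H H H H
H H H H *
H H H H H
H H H H H
H H H H H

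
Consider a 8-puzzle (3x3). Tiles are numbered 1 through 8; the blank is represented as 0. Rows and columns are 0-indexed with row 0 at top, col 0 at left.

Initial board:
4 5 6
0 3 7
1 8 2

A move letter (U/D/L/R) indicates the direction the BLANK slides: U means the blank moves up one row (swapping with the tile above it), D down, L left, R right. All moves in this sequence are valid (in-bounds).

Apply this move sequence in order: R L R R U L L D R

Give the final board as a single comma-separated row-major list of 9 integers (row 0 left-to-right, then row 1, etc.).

After move 1 (R):
4 5 6
3 0 7
1 8 2

After move 2 (L):
4 5 6
0 3 7
1 8 2

After move 3 (R):
4 5 6
3 0 7
1 8 2

After move 4 (R):
4 5 6
3 7 0
1 8 2

After move 5 (U):
4 5 0
3 7 6
1 8 2

After move 6 (L):
4 0 5
3 7 6
1 8 2

After move 7 (L):
0 4 5
3 7 6
1 8 2

After move 8 (D):
3 4 5
0 7 6
1 8 2

After move 9 (R):
3 4 5
7 0 6
1 8 2

Answer: 3, 4, 5, 7, 0, 6, 1, 8, 2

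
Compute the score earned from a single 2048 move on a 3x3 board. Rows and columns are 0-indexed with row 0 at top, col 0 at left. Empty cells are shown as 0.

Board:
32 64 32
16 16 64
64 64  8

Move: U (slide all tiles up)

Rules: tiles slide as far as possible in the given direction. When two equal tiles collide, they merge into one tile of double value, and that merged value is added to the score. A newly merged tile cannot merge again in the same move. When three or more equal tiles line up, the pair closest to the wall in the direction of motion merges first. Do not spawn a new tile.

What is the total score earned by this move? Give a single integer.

Slide up:
col 0: [32, 16, 64] -> [32, 16, 64]  score +0 (running 0)
col 1: [64, 16, 64] -> [64, 16, 64]  score +0 (running 0)
col 2: [32, 64, 8] -> [32, 64, 8]  score +0 (running 0)
Board after move:
32 64 32
16 16 64
64 64  8

Answer: 0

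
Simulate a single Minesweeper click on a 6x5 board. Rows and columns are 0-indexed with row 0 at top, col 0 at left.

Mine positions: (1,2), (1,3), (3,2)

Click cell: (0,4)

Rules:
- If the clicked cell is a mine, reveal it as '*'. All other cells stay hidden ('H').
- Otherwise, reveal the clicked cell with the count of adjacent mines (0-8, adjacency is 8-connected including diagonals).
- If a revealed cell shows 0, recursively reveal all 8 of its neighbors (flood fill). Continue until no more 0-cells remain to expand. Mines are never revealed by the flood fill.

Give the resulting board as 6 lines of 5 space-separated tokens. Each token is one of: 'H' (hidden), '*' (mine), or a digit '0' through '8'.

H H H H 1
H H H H H
H H H H H
H H H H H
H H H H H
H H H H H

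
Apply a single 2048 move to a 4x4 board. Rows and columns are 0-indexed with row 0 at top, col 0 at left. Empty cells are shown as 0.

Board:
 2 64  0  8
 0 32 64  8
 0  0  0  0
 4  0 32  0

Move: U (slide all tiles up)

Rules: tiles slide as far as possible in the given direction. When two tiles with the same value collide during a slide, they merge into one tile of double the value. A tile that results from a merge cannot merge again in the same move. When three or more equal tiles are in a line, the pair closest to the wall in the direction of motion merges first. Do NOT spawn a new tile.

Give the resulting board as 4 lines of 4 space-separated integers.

Slide up:
col 0: [2, 0, 0, 4] -> [2, 4, 0, 0]
col 1: [64, 32, 0, 0] -> [64, 32, 0, 0]
col 2: [0, 64, 0, 32] -> [64, 32, 0, 0]
col 3: [8, 8, 0, 0] -> [16, 0, 0, 0]

Answer:  2 64 64 16
 4 32 32  0
 0  0  0  0
 0  0  0  0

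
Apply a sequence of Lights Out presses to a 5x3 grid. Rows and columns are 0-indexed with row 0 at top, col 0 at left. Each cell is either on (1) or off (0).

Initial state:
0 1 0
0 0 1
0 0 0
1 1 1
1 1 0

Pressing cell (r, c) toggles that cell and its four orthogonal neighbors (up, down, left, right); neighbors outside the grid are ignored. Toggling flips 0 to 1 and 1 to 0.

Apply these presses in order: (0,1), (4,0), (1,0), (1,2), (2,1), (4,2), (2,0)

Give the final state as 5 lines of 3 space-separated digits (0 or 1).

Answer: 0 0 0
0 0 0
1 0 0
1 0 0
0 1 1

Derivation:
After press 1 at (0,1):
1 0 1
0 1 1
0 0 0
1 1 1
1 1 0

After press 2 at (4,0):
1 0 1
0 1 1
0 0 0
0 1 1
0 0 0

After press 3 at (1,0):
0 0 1
1 0 1
1 0 0
0 1 1
0 0 0

After press 4 at (1,2):
0 0 0
1 1 0
1 0 1
0 1 1
0 0 0

After press 5 at (2,1):
0 0 0
1 0 0
0 1 0
0 0 1
0 0 0

After press 6 at (4,2):
0 0 0
1 0 0
0 1 0
0 0 0
0 1 1

After press 7 at (2,0):
0 0 0
0 0 0
1 0 0
1 0 0
0 1 1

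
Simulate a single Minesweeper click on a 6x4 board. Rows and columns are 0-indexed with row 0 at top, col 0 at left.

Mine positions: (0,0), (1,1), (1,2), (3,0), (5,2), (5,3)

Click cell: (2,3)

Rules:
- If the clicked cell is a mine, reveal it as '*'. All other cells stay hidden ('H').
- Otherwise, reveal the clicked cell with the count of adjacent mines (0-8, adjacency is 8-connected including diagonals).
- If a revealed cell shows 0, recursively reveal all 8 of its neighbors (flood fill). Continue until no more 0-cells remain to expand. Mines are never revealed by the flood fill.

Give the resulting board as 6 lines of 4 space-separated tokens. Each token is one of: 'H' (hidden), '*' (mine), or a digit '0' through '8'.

H H H H
H H H H
H H H 1
H H H H
H H H H
H H H H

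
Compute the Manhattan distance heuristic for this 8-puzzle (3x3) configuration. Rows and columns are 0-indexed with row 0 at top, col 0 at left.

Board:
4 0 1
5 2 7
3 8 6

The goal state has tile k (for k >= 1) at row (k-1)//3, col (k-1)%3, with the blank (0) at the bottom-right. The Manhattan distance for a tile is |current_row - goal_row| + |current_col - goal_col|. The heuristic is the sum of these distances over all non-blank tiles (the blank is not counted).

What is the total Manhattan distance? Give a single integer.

Tile 4: (0,0)->(1,0) = 1
Tile 1: (0,2)->(0,0) = 2
Tile 5: (1,0)->(1,1) = 1
Tile 2: (1,1)->(0,1) = 1
Tile 7: (1,2)->(2,0) = 3
Tile 3: (2,0)->(0,2) = 4
Tile 8: (2,1)->(2,1) = 0
Tile 6: (2,2)->(1,2) = 1
Sum: 1 + 2 + 1 + 1 + 3 + 4 + 0 + 1 = 13

Answer: 13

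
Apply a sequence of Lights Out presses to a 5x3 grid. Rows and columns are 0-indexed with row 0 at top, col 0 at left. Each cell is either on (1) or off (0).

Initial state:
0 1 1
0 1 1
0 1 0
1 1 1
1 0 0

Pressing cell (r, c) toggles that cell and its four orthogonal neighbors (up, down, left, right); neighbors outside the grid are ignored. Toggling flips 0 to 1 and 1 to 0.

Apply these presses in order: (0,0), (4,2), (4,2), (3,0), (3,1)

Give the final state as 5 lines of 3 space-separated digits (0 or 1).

After press 1 at (0,0):
1 0 1
1 1 1
0 1 0
1 1 1
1 0 0

After press 2 at (4,2):
1 0 1
1 1 1
0 1 0
1 1 0
1 1 1

After press 3 at (4,2):
1 0 1
1 1 1
0 1 0
1 1 1
1 0 0

After press 4 at (3,0):
1 0 1
1 1 1
1 1 0
0 0 1
0 0 0

After press 5 at (3,1):
1 0 1
1 1 1
1 0 0
1 1 0
0 1 0

Answer: 1 0 1
1 1 1
1 0 0
1 1 0
0 1 0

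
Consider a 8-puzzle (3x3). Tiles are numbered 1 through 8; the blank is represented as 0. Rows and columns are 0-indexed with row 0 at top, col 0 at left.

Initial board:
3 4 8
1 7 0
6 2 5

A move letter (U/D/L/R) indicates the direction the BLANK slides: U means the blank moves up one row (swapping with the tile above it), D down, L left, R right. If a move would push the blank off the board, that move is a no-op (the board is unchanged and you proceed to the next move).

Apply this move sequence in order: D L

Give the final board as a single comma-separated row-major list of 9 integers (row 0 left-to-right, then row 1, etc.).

Answer: 3, 4, 8, 1, 7, 5, 6, 0, 2

Derivation:
After move 1 (D):
3 4 8
1 7 5
6 2 0

After move 2 (L):
3 4 8
1 7 5
6 0 2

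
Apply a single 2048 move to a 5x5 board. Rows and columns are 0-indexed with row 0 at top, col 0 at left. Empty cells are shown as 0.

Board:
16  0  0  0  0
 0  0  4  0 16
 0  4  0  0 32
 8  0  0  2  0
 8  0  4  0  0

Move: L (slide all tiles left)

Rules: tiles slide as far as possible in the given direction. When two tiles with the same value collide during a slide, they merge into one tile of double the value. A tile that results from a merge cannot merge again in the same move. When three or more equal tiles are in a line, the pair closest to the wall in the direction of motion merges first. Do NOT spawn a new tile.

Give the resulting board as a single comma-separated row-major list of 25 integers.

Answer: 16, 0, 0, 0, 0, 4, 16, 0, 0, 0, 4, 32, 0, 0, 0, 8, 2, 0, 0, 0, 8, 4, 0, 0, 0

Derivation:
Slide left:
row 0: [16, 0, 0, 0, 0] -> [16, 0, 0, 0, 0]
row 1: [0, 0, 4, 0, 16] -> [4, 16, 0, 0, 0]
row 2: [0, 4, 0, 0, 32] -> [4, 32, 0, 0, 0]
row 3: [8, 0, 0, 2, 0] -> [8, 2, 0, 0, 0]
row 4: [8, 0, 4, 0, 0] -> [8, 4, 0, 0, 0]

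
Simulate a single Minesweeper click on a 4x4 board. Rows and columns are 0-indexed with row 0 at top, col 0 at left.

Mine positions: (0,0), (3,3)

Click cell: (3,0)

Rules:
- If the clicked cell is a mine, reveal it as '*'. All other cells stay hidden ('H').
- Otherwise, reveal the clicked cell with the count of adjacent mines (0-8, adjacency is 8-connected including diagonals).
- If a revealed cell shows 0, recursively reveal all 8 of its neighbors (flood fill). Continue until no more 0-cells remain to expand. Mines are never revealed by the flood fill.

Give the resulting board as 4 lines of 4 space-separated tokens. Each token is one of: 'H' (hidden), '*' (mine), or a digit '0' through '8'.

H 1 0 0
1 1 0 0
0 0 1 1
0 0 1 H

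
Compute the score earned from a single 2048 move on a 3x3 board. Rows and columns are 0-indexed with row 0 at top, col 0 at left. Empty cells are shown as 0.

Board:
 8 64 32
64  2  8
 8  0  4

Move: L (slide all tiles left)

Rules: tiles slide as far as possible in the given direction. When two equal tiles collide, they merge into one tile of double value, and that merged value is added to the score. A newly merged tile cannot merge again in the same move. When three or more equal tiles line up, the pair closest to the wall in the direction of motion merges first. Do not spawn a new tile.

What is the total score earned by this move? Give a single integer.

Slide left:
row 0: [8, 64, 32] -> [8, 64, 32]  score +0 (running 0)
row 1: [64, 2, 8] -> [64, 2, 8]  score +0 (running 0)
row 2: [8, 0, 4] -> [8, 4, 0]  score +0 (running 0)
Board after move:
 8 64 32
64  2  8
 8  4  0

Answer: 0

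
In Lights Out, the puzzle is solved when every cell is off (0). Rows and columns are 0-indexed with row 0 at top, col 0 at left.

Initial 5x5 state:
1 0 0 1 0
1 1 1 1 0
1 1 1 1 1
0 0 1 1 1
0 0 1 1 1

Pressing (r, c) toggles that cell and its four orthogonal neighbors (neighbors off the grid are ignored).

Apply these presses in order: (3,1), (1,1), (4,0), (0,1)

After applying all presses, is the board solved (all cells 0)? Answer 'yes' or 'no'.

After press 1 at (3,1):
1 0 0 1 0
1 1 1 1 0
1 0 1 1 1
1 1 0 1 1
0 1 1 1 1

After press 2 at (1,1):
1 1 0 1 0
0 0 0 1 0
1 1 1 1 1
1 1 0 1 1
0 1 1 1 1

After press 3 at (4,0):
1 1 0 1 0
0 0 0 1 0
1 1 1 1 1
0 1 0 1 1
1 0 1 1 1

After press 4 at (0,1):
0 0 1 1 0
0 1 0 1 0
1 1 1 1 1
0 1 0 1 1
1 0 1 1 1

Lights still on: 16

Answer: no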